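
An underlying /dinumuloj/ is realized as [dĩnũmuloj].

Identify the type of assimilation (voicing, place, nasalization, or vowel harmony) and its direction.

nasalization, regressive

/i/→[ĩ] /u/→[ũ].
Each target copies a feature from the following segment, so the direction is regressive.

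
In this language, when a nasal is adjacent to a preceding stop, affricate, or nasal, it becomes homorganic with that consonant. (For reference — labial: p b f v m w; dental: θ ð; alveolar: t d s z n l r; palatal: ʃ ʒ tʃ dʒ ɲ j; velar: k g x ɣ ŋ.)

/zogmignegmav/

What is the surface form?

[zogŋigŋegŋav]

/m/ after /g/ (velar) → [ŋ]
/n/ after /g/ (velar) → [ŋ]
/m/ after /g/ (velar) → [ŋ]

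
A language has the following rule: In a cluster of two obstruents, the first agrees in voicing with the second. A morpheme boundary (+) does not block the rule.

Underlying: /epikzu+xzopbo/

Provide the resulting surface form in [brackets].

[epigzu+ɣzobbo]

/k/ before /z/ (voiced) → [g]
/x/ before /z/ (voiced) → [ɣ]
/p/ before /b/ (voiced) → [b]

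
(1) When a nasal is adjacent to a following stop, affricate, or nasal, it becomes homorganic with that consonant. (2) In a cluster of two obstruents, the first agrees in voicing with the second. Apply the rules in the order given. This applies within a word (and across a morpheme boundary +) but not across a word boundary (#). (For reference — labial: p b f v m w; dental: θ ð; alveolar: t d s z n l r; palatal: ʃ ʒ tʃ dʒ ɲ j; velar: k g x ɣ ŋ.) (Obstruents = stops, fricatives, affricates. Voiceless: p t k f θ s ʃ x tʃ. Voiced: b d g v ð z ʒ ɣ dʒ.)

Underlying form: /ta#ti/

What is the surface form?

[ta#ti]

Rule 1: no segment meets the rule's conditions; no change.
After rule 1: ta#ti
Rule 2: no segment meets the rule's conditions; no change.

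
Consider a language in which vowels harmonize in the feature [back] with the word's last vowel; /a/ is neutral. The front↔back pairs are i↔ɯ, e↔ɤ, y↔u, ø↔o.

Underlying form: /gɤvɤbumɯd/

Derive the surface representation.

no segment meets the rule's conditions; no change.

[gɤvɤbumɯd]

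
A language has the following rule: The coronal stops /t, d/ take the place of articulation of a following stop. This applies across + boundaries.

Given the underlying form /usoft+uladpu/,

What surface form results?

/d/ before /p/ (labial) → [b]

[usoft+ulabpu]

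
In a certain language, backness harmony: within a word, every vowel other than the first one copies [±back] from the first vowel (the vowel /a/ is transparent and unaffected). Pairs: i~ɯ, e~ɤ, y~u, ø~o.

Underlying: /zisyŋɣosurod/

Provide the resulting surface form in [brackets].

[zisyŋɣøsyrød]

/o/ harmonizes with /i/ ([-back]) → [ø]
/u/ harmonizes with /i/ ([-back]) → [y]
/o/ harmonizes with /i/ ([-back]) → [ø]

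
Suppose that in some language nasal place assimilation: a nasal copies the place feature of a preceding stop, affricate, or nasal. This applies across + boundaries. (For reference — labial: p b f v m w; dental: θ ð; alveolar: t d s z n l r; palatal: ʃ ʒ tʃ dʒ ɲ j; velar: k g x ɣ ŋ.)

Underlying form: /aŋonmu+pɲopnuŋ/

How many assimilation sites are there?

3

/m/ after /n/ (alveolar) → [n]
/ɲ/ after /p/ (labial) → [m]
/n/ after /p/ (labial) → [m]
3 segments change.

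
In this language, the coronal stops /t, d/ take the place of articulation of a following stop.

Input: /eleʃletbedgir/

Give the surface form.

[eleʃlepbeggir]

/t/ before /b/ (labial) → [p]
/d/ before /g/ (velar) → [g]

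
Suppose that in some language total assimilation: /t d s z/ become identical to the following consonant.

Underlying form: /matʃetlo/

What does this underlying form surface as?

[matʃello]

/t/ before /l/ → [l] (total assimilation)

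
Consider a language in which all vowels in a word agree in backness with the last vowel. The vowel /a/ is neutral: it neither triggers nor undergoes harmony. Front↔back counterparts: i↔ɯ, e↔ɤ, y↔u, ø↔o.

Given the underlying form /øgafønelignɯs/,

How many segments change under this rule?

4

/ø/ harmonizes with /ɯ/ ([+back]) → [o]
/ø/ harmonizes with /ɯ/ ([+back]) → [o]
/e/ harmonizes with /ɯ/ ([+back]) → [ɤ]
/i/ harmonizes with /ɯ/ ([+back]) → [ɯ]
4 segments change.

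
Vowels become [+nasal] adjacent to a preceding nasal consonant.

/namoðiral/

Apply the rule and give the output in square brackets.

/a/ after nasal /n/ → [ã]
/o/ after nasal /m/ → [õ]

[nãmõðiral]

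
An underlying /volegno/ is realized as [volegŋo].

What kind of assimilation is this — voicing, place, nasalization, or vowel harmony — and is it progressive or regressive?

place assimilation, progressive

/n/→[ŋ].
Each target copies a feature from the preceding segment, so the direction is progressive.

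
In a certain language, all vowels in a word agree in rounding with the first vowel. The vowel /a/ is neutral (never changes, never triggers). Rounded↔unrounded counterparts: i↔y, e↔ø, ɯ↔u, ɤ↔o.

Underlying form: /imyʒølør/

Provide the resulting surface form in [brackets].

[imiʒeler]

/y/ harmonizes with /i/ ([-round]) → [i]
/ø/ harmonizes with /i/ ([-round]) → [e]
/ø/ harmonizes with /i/ ([-round]) → [e]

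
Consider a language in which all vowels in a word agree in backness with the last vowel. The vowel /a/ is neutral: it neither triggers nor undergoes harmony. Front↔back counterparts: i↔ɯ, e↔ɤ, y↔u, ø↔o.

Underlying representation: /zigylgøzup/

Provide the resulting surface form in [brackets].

/i/ harmonizes with /u/ ([+back]) → [ɯ]
/y/ harmonizes with /u/ ([+back]) → [u]
/ø/ harmonizes with /u/ ([+back]) → [o]

[zɯgulgozup]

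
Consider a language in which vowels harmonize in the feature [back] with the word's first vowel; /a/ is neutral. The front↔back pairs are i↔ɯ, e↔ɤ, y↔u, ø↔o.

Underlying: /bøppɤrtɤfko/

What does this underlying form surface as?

/ɤ/ harmonizes with /ø/ ([-back]) → [e]
/ɤ/ harmonizes with /ø/ ([-back]) → [e]
/o/ harmonizes with /ø/ ([-back]) → [ø]

[bøppertefkø]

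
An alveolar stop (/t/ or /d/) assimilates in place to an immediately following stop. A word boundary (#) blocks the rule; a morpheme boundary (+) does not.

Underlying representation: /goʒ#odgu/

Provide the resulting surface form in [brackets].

[goʒ#oggu]

/d/ before /g/ (velar) → [g]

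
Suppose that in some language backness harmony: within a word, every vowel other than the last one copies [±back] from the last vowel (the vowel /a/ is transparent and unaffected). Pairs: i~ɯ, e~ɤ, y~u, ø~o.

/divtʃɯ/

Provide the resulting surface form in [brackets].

/i/ harmonizes with /ɯ/ ([+back]) → [ɯ]

[dɯvtʃɯ]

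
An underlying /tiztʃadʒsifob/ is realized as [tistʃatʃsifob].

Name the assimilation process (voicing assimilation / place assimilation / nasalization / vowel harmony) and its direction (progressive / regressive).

/z/→[s] /dʒ/→[tʃ].
Each target copies a feature from the following segment, so the direction is regressive.

voicing assimilation, regressive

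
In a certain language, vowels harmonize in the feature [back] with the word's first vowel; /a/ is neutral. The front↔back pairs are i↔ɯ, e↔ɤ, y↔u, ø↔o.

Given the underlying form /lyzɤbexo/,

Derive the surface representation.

/ɤ/ harmonizes with /y/ ([-back]) → [e]
/o/ harmonizes with /y/ ([-back]) → [ø]

[lyzebexø]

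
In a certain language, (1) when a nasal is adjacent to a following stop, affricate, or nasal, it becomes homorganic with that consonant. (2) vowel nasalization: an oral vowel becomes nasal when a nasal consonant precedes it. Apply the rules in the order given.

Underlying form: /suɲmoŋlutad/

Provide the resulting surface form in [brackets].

[summõŋlutad]

Rule 1: /ɲ/ before /m/ (labial) → [m]
After rule 1: summoŋlutad
Rule 2: /o/ after nasal /m/ → [õ]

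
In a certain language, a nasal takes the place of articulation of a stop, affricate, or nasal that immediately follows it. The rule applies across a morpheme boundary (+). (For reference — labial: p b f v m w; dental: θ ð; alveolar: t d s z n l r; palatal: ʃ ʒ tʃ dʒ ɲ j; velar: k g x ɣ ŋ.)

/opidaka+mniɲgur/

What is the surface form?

/m/ before /n/ (alveolar) → [n]
/ɲ/ before /g/ (velar) → [ŋ]

[opidaka+nniŋgur]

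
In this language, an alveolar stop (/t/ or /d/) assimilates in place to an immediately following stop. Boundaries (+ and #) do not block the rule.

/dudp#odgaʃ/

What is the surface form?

[dubp#oggaʃ]

/d/ before /p/ (labial) → [b]
/d/ before /g/ (velar) → [g]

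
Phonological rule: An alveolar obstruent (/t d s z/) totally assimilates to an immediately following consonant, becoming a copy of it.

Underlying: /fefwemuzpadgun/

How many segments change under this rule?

2

/z/ before /p/ → [p] (total assimilation)
/d/ before /g/ → [g] (total assimilation)
2 segments change.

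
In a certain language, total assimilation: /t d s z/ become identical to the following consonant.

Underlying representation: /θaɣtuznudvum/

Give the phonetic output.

/z/ before /n/ → [n] (total assimilation)
/d/ before /v/ → [v] (total assimilation)

[θaɣtunnuvvum]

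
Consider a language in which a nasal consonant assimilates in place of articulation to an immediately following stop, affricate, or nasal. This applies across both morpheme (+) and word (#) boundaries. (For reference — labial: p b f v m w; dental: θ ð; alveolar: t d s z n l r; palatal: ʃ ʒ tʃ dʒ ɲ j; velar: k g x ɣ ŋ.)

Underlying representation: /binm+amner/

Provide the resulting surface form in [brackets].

[bimm+anner]

/n/ before /m/ (labial) → [m]
/m/ before /n/ (alveolar) → [n]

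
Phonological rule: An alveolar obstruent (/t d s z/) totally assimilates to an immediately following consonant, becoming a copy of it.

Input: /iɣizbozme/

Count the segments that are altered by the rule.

2

/z/ before /b/ → [b] (total assimilation)
/z/ before /m/ → [m] (total assimilation)
2 segments change.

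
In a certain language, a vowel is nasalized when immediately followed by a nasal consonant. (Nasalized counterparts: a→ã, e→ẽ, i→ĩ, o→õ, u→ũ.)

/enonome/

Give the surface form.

/e/ before nasal /n/ → [ẽ]
/o/ before nasal /n/ → [õ]
/o/ before nasal /m/ → [õ]

[ẽnõnõme]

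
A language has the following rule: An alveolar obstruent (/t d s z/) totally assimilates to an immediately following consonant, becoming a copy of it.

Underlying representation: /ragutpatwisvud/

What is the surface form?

/t/ before /p/ → [p] (total assimilation)
/t/ before /w/ → [w] (total assimilation)
/s/ before /v/ → [v] (total assimilation)

[raguppawwivvud]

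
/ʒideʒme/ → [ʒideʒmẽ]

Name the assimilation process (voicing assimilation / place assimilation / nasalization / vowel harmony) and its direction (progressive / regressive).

nasalization, progressive

/e/→[ẽ].
Each target copies a feature from the preceding segment, so the direction is progressive.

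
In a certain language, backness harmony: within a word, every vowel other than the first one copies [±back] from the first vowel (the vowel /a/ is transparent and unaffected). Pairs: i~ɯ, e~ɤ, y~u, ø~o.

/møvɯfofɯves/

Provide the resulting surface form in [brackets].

[møviføfives]

/ɯ/ harmonizes with /ø/ ([-back]) → [i]
/o/ harmonizes with /ø/ ([-back]) → [ø]
/ɯ/ harmonizes with /ø/ ([-back]) → [i]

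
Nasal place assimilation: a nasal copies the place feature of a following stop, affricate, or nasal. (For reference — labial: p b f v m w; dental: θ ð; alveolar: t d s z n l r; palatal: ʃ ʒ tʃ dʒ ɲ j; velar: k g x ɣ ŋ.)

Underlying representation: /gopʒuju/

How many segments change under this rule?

0

No segment meets the rule's conditions.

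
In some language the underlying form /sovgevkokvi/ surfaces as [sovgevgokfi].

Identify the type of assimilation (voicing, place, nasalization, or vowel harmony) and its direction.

/k/→[g] /v/→[f].
Each target copies a feature from the preceding segment, so the direction is progressive.

voicing assimilation, progressive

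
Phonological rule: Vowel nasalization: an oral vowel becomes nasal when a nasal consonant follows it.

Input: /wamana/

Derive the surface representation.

/a/ before nasal /m/ → [ã]
/a/ before nasal /n/ → [ã]

[wãmãna]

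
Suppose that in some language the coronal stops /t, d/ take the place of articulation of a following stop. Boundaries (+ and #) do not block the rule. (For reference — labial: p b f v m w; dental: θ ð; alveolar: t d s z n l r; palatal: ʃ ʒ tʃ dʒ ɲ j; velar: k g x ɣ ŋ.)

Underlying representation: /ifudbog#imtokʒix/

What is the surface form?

/d/ before /b/ (labial) → [b]

[ifubbog#imtokʒix]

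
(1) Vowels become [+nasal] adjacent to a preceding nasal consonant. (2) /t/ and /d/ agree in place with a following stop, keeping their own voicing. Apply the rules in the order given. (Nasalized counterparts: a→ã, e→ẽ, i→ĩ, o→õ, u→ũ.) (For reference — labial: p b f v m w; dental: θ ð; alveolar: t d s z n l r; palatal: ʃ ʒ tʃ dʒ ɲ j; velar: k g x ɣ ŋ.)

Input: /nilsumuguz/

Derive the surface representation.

Rule 1: /i/ after nasal /n/ → [ĩ]
Rule 1: /u/ after nasal /m/ → [ũ]
After rule 1: nĩlsumũguz
Rule 2: no segment meets the rule's conditions; no change.

[nĩlsumũguz]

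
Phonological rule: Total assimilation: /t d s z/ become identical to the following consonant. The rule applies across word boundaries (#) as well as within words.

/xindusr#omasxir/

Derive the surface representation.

/s/ before /r/ → [r] (total assimilation)
/s/ before /x/ → [x] (total assimilation)

[xindurr#omaxxir]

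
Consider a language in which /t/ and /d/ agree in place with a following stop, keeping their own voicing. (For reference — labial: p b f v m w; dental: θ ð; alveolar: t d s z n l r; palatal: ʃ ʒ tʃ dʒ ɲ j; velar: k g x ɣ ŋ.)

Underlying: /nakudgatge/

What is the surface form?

[nakuggakge]

/d/ before /g/ (velar) → [g]
/t/ before /g/ (velar) → [k]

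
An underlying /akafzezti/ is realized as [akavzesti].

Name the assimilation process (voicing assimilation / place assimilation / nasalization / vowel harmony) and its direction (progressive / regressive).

voicing assimilation, regressive

/f/→[v] /z/→[s].
Each target copies a feature from the following segment, so the direction is regressive.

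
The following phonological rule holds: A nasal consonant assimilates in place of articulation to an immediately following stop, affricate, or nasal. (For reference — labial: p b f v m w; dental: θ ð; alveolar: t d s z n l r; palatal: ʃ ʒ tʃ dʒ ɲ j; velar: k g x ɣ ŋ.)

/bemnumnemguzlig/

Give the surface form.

/m/ before /n/ (alveolar) → [n]
/m/ before /n/ (alveolar) → [n]
/m/ before /g/ (velar) → [ŋ]

[bennunneŋguzlig]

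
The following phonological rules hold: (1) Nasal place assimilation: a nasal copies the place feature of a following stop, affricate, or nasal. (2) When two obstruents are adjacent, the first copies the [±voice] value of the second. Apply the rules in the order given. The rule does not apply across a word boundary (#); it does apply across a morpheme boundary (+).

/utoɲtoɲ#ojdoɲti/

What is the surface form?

Rule 1: /ɲ/ before /t/ (alveolar) → [n]
Rule 1: /ɲ/ before /t/ (alveolar) → [n]
After rule 1: utontoɲ#ojdonti
Rule 2: no segment meets the rule's conditions; no change.

[utontoɲ#ojdonti]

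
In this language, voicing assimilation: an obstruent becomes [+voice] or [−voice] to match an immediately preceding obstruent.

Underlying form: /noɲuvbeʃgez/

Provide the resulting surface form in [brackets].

/g/ after /ʃ/ (voiceless) → [k]

[noɲuvbeʃkez]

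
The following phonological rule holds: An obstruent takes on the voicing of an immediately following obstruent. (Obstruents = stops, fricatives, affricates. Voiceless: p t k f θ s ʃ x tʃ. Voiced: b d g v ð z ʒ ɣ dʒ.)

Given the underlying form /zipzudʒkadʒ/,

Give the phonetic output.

/p/ before /z/ (voiced) → [b]
/dʒ/ before /k/ (voiceless) → [tʃ]

[zibzutʃkadʒ]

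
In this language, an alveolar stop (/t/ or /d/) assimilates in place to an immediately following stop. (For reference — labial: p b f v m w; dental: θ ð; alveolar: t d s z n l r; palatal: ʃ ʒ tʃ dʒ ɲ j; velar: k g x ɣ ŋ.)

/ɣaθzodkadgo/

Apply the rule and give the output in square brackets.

/d/ before /k/ (velar) → [g]
/d/ before /g/ (velar) → [g]

[ɣaθzogkaggo]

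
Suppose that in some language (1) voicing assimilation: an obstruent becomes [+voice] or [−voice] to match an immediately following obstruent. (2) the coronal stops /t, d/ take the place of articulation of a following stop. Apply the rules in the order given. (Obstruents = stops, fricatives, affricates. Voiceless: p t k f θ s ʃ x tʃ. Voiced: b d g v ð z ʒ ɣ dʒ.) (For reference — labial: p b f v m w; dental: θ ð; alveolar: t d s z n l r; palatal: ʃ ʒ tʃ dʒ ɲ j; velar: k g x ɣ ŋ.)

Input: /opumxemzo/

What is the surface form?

[opumxemzo]

Rule 1: no segment meets the rule's conditions; no change.
After rule 1: opumxemzo
Rule 2: no segment meets the rule's conditions; no change.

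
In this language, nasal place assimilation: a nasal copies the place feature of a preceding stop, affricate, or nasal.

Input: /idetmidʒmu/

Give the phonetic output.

[idetnidʒɲu]

/m/ after /t/ (alveolar) → [n]
/m/ after /dʒ/ (palatal) → [ɲ]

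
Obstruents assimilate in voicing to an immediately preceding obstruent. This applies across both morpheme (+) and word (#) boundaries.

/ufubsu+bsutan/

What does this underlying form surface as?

/s/ after /b/ (voiced) → [z]
/s/ after /b/ (voiced) → [z]

[ufubzu+bzutan]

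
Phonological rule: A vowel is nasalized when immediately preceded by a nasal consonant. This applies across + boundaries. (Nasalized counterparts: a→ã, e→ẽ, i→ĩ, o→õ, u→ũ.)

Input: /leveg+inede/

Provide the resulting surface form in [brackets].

/e/ after nasal /n/ → [ẽ]

[leveg+inẽde]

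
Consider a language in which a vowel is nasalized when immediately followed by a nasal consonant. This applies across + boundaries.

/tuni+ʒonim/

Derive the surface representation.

/u/ before nasal /n/ → [ũ]
/o/ before nasal /n/ → [õ]
/i/ before nasal /m/ → [ĩ]

[tũni+ʒõnĩm]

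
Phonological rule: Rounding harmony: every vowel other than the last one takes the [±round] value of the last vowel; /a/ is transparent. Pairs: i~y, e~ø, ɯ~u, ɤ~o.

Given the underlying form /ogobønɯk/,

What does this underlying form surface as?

[ɤgɤbenɯk]

/o/ harmonizes with /ɯ/ ([-round]) → [ɤ]
/o/ harmonizes with /ɯ/ ([-round]) → [ɤ]
/ø/ harmonizes with /ɯ/ ([-round]) → [e]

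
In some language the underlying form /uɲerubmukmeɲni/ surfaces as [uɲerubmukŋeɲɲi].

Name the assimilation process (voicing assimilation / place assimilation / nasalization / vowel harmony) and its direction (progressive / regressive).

place assimilation, progressive

/m/→[ŋ] /n/→[ɲ].
Each target copies a feature from the preceding segment, so the direction is progressive.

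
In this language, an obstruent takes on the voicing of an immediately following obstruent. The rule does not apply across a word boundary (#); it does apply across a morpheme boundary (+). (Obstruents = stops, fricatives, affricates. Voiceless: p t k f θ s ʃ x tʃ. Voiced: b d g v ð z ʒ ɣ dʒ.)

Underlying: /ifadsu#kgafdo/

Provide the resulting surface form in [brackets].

[ifatsu#ggavdo]

/d/ before /s/ (voiceless) → [t]
/k/ before /g/ (voiced) → [g]
/f/ before /d/ (voiced) → [v]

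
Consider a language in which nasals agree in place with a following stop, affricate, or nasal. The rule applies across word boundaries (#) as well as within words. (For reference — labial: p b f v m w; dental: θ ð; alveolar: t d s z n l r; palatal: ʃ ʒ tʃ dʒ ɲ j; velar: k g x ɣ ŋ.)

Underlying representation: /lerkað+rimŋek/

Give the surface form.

[lerkað+riŋŋek]

/m/ before /ŋ/ (velar) → [ŋ]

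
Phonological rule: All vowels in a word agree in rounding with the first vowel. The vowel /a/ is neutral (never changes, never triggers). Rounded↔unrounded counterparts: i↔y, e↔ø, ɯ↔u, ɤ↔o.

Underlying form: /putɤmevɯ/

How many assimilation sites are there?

3

/ɤ/ harmonizes with /u/ ([+round]) → [o]
/e/ harmonizes with /u/ ([+round]) → [ø]
/ɯ/ harmonizes with /u/ ([+round]) → [u]
3 segments change.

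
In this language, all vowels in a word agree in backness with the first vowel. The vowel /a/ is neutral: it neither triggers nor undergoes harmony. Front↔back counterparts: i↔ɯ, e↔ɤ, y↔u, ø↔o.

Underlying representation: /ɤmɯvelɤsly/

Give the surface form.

[ɤmɯvɤlɤslu]

/e/ harmonizes with /ɤ/ ([+back]) → [ɤ]
/y/ harmonizes with /ɤ/ ([+back]) → [u]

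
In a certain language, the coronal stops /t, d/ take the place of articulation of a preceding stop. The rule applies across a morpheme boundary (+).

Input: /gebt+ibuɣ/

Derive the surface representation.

[gebp+ibuɣ]

/t/ after /b/ (labial) → [p]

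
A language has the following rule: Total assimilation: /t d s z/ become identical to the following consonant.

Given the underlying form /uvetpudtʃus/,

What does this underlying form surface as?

/t/ before /p/ → [p] (total assimilation)
/d/ before /tʃ/ → [tʃ] (total assimilation)

[uvepputʃtʃus]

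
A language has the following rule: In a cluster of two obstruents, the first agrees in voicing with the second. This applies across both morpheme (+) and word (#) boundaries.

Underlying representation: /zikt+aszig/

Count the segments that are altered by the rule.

1

/s/ before /z/ (voiced) → [z]
1 segment changes.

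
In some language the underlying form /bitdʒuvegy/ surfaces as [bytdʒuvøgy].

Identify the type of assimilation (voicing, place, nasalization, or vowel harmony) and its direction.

/i/→[y] /e/→[ø].
Vowels agree with the last vowel, so the harmony is regressive.

vowel harmony, regressive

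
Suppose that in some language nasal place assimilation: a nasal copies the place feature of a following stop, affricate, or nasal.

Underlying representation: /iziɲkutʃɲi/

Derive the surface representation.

[iziŋkutʃɲi]

/ɲ/ before /k/ (velar) → [ŋ]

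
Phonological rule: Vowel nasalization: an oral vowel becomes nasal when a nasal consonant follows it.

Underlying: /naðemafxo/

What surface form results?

/e/ before nasal /m/ → [ẽ]

[naðẽmafxo]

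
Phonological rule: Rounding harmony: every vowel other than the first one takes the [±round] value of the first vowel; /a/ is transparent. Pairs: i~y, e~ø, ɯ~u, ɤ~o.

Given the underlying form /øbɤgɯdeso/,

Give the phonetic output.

/ɤ/ harmonizes with /ø/ ([+round]) → [o]
/ɯ/ harmonizes with /ø/ ([+round]) → [u]
/e/ harmonizes with /ø/ ([+round]) → [ø]

[øbogudøso]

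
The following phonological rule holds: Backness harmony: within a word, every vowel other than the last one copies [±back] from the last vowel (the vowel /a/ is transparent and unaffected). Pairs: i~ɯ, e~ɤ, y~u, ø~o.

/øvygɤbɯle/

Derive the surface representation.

/ɤ/ harmonizes with /e/ ([-back]) → [e]
/ɯ/ harmonizes with /e/ ([-back]) → [i]

[øvygebile]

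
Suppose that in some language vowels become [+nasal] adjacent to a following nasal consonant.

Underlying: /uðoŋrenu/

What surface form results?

/o/ before nasal /ŋ/ → [õ]
/e/ before nasal /n/ → [ẽ]

[uðõŋrẽnu]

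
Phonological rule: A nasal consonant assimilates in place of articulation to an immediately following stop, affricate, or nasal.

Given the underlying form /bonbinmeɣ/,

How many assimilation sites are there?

2

/n/ before /b/ (labial) → [m]
/n/ before /m/ (labial) → [m]
2 segments change.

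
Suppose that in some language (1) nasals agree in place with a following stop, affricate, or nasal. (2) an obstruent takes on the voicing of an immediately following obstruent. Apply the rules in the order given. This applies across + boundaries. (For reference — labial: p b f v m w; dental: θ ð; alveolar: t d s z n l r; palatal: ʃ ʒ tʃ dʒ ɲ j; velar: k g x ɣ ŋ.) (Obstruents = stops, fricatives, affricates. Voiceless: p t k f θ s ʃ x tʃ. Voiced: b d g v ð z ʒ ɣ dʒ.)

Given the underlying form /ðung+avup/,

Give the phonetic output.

[ðuŋg+avup]

Rule 1: /n/ before /g/ (velar) → [ŋ]
After rule 1: ðuŋg+avup
Rule 2: no segment meets the rule's conditions; no change.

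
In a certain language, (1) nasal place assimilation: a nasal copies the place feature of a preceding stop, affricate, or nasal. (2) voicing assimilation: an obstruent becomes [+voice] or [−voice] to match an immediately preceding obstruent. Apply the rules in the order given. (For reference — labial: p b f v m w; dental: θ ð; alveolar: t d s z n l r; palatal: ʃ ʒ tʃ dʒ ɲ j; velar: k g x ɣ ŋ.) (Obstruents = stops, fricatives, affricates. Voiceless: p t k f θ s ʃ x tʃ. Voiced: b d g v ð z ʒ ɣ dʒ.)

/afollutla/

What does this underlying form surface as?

[afollutla]

Rule 1: no segment meets the rule's conditions; no change.
After rule 1: afollutla
Rule 2: no segment meets the rule's conditions; no change.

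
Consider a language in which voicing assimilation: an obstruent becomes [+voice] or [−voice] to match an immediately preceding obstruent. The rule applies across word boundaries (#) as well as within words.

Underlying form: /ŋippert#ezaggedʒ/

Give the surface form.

[ŋippert#ezaggedʒ]

no segment meets the rule's conditions; no change.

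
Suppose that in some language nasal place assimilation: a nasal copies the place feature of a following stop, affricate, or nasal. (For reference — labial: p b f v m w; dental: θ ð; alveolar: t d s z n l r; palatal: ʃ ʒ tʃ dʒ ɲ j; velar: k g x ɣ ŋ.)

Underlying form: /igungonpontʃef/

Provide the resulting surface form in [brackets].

[iguŋgompoɲtʃef]

/n/ before /g/ (velar) → [ŋ]
/n/ before /p/ (labial) → [m]
/n/ before /tʃ/ (palatal) → [ɲ]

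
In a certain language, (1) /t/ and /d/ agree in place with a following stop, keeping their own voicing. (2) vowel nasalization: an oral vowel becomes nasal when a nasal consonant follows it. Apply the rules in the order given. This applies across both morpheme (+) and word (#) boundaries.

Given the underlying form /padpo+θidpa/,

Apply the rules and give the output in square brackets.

Rule 1: /d/ before /p/ (labial) → [b]
Rule 1: /d/ before /p/ (labial) → [b]
After rule 1: pabpo+θibpa
Rule 2: no segment meets the rule's conditions; no change.

[pabpo+θibpa]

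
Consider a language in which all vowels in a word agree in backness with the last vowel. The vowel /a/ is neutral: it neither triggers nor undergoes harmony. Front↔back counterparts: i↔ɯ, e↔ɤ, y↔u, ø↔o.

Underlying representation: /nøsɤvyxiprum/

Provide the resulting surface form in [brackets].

[nosɤvuxɯprum]

/ø/ harmonizes with /u/ ([+back]) → [o]
/y/ harmonizes with /u/ ([+back]) → [u]
/i/ harmonizes with /u/ ([+back]) → [ɯ]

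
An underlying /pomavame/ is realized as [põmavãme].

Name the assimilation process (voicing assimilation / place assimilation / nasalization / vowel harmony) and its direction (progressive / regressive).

nasalization, regressive

/o/→[õ] /a/→[ã].
Each target copies a feature from the following segment, so the direction is regressive.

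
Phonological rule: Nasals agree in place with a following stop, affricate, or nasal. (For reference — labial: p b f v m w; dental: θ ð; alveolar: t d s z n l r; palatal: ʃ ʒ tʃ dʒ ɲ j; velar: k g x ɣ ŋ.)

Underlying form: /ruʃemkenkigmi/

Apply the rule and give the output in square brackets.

/m/ before /k/ (velar) → [ŋ]
/n/ before /k/ (velar) → [ŋ]

[ruʃeŋkeŋkigmi]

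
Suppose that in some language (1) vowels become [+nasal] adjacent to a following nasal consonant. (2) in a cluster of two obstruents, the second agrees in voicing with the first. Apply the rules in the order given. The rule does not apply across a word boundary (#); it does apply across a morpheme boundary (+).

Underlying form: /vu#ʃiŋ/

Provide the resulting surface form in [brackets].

[vu#ʃĩŋ]

Rule 1: /i/ before nasal /ŋ/ → [ĩ]
After rule 1: vu#ʃĩŋ
Rule 2: no segment meets the rule's conditions; no change.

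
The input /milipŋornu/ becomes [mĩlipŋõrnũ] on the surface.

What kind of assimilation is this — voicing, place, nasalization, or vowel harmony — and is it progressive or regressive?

nasalization, progressive

/i/→[ĩ] /o/→[õ] /u/→[ũ].
Each target copies a feature from the preceding segment, so the direction is progressive.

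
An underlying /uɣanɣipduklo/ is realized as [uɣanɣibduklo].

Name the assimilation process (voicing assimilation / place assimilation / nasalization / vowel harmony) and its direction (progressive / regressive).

/p/→[b].
Each target copies a feature from the following segment, so the direction is regressive.

voicing assimilation, regressive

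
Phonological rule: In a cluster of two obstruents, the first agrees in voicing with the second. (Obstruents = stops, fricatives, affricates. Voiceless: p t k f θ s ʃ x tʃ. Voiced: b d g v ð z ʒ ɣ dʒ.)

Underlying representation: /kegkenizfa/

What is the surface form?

[kekkenisfa]

/g/ before /k/ (voiceless) → [k]
/z/ before /f/ (voiceless) → [s]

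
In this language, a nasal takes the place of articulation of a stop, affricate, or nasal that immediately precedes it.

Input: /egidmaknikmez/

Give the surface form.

/m/ after /d/ (alveolar) → [n]
/n/ after /k/ (velar) → [ŋ]
/m/ after /k/ (velar) → [ŋ]

[egidnakŋikŋez]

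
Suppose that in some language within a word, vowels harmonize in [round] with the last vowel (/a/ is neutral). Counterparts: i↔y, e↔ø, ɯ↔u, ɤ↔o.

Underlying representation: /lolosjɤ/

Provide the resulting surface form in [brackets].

[lɤlɤsjɤ]

/o/ harmonizes with /ɤ/ ([-round]) → [ɤ]
/o/ harmonizes with /ɤ/ ([-round]) → [ɤ]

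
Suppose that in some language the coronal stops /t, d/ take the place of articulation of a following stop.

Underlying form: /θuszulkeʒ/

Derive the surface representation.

[θuszulkeʒ]

no segment meets the rule's conditions; no change.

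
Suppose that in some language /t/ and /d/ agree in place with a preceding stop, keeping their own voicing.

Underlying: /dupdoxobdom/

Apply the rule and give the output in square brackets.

/d/ after /p/ (labial) → [b]
/d/ after /b/ (labial) → [b]

[dupboxobbom]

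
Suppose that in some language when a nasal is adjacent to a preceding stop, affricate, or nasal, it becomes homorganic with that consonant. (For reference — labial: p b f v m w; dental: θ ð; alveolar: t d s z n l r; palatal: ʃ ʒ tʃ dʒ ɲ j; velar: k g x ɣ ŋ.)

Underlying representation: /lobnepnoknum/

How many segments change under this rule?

3

/n/ after /b/ (labial) → [m]
/n/ after /p/ (labial) → [m]
/n/ after /k/ (velar) → [ŋ]
3 segments change.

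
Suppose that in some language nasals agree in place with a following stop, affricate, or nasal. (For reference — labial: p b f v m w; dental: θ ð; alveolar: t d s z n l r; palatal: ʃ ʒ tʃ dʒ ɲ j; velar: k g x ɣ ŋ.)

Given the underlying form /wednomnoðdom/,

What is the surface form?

/m/ before /n/ (alveolar) → [n]

[wednonnoðdom]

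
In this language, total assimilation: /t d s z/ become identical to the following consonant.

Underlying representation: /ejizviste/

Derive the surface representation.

[ejivvitte]

/z/ before /v/ → [v] (total assimilation)
/s/ before /t/ → [t] (total assimilation)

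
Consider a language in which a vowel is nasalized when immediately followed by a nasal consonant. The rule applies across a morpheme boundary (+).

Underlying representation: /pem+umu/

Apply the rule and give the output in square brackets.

/e/ before nasal /m/ → [ẽ]
/u/ before nasal /m/ → [ũ]

[pẽm+ũmu]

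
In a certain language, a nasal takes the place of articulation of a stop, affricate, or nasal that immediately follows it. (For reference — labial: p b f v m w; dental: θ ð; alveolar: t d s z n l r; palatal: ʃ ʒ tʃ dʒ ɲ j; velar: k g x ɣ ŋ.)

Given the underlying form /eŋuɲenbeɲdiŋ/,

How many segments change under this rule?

/n/ before /b/ (labial) → [m]
/ɲ/ before /d/ (alveolar) → [n]
2 segments change.

2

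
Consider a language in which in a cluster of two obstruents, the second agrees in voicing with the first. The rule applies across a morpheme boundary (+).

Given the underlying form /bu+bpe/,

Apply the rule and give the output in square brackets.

/p/ after /b/ (voiced) → [b]

[bu+bbe]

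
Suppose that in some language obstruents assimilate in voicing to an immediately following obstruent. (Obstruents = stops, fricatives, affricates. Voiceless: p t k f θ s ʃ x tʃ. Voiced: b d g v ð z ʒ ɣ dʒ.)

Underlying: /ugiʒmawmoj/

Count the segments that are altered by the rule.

0

No segment meets the rule's conditions.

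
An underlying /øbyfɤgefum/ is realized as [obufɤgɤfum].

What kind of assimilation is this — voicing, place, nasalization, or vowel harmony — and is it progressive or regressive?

/ø/→[o] /y/→[u] /e/→[ɤ].
Vowels agree with the last vowel, so the harmony is regressive.

vowel harmony, regressive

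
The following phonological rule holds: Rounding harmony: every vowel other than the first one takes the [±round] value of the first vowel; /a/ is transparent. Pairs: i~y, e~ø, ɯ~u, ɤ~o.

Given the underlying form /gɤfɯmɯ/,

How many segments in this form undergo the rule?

0

No segment meets the rule's conditions.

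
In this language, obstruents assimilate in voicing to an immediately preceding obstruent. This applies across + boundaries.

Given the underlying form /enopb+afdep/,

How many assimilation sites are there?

/b/ after /p/ (voiceless) → [p]
/d/ after /f/ (voiceless) → [t]
2 segments change.

2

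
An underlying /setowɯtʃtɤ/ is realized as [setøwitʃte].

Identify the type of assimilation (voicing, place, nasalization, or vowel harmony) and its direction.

/o/→[ø] /ɯ/→[i] /ɤ/→[e].
Vowels agree with the first vowel, so the harmony is progressive.

vowel harmony, progressive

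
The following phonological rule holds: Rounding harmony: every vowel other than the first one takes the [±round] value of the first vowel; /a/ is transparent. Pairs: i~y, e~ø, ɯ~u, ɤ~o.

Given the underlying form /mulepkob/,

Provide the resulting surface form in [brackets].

[muløpkob]

/e/ harmonizes with /u/ ([+round]) → [ø]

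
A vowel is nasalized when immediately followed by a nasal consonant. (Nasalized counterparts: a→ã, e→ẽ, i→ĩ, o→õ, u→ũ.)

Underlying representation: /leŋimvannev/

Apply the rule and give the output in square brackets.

[lẽŋĩmvãnnev]

/e/ before nasal /ŋ/ → [ẽ]
/i/ before nasal /m/ → [ĩ]
/a/ before nasal /n/ → [ã]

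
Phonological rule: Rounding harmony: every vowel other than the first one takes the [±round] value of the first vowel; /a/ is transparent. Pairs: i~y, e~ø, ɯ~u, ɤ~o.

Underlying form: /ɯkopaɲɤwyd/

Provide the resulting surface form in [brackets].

/o/ harmonizes with /ɯ/ ([-round]) → [ɤ]
/y/ harmonizes with /ɯ/ ([-round]) → [i]

[ɯkɤpaɲɤwid]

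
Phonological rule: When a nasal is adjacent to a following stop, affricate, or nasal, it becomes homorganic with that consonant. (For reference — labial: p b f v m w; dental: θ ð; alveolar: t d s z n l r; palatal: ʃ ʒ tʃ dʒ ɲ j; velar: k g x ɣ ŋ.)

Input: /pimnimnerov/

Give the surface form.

[pinninnerov]

/m/ before /n/ (alveolar) → [n]
/m/ before /n/ (alveolar) → [n]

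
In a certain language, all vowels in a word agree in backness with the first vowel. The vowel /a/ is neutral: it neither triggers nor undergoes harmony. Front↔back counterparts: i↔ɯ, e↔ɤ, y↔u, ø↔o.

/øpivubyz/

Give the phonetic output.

/u/ harmonizes with /ø/ ([-back]) → [y]

[øpivybyz]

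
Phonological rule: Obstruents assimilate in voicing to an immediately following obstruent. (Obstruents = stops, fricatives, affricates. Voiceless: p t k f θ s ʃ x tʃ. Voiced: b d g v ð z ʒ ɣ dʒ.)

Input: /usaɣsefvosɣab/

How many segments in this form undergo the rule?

3

/ɣ/ before /s/ (voiceless) → [x]
/f/ before /v/ (voiced) → [v]
/s/ before /ɣ/ (voiced) → [z]
3 segments change.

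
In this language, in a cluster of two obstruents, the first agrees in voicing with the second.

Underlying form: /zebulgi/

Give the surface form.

[zebulgi]

no segment meets the rule's conditions; no change.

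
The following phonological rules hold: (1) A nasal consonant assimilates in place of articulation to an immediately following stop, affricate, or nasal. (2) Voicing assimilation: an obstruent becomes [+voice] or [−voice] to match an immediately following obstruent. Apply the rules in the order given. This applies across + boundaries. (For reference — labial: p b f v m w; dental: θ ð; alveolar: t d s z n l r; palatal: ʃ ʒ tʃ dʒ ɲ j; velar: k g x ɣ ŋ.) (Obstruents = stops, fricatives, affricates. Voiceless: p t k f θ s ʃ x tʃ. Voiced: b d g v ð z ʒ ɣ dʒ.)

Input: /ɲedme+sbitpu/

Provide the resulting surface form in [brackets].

[ɲedme+zbitpu]

Rule 1: no segment meets the rule's conditions; no change.
After rule 1: ɲedme+sbitpu
Rule 2: /s/ before /b/ (voiced) → [z]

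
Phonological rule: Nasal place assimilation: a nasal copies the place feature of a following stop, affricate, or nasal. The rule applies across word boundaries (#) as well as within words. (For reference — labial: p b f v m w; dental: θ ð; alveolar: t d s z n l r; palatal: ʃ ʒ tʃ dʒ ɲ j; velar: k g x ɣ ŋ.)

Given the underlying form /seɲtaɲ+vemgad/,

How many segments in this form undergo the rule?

/ɲ/ before /t/ (alveolar) → [n]
/m/ before /g/ (velar) → [ŋ]
2 segments change.

2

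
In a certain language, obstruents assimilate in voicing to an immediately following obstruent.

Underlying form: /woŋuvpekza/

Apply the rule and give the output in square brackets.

[woŋufpegza]

/v/ before /p/ (voiceless) → [f]
/k/ before /z/ (voiced) → [g]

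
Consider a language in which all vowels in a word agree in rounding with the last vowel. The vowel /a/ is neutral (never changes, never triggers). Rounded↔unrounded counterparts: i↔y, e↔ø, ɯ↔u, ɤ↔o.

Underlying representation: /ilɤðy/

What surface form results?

[yloðy]

/i/ harmonizes with /y/ ([+round]) → [y]
/ɤ/ harmonizes with /y/ ([+round]) → [o]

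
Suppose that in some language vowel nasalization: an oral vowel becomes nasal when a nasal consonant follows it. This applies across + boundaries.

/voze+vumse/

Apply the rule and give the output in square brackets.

[voze+vũmse]

/u/ before nasal /m/ → [ũ]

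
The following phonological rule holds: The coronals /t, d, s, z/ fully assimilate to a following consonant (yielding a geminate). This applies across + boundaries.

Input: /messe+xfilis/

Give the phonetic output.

no segment meets the rule's conditions; no change.

[messe+xfilis]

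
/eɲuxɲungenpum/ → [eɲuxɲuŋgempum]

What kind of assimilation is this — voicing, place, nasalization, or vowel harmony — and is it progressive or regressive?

/n/→[ŋ] /n/→[m].
Each target copies a feature from the following segment, so the direction is regressive.

place assimilation, regressive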